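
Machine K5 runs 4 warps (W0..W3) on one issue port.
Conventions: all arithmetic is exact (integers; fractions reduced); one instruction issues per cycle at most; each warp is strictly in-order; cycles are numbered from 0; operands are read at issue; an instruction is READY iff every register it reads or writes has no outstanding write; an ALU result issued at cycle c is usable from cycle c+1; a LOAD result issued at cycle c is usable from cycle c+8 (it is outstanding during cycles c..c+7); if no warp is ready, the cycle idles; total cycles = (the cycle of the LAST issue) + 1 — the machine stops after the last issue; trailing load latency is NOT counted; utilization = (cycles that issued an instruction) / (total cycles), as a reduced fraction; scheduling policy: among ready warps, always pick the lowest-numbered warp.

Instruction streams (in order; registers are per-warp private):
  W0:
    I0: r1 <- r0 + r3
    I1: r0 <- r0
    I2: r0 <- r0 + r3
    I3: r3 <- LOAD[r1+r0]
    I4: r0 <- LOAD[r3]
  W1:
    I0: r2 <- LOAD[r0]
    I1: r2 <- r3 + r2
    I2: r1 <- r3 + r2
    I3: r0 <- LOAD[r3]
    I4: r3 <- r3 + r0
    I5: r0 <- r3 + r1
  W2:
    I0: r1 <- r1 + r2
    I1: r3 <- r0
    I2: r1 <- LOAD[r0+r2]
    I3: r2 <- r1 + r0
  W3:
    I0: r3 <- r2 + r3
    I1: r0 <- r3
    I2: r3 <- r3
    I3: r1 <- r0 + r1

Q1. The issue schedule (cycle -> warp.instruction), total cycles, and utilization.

cycle 0: W0.I0
cycle 1: W0.I1
cycle 2: W0.I2
cycle 3: W0.I3
cycle 4: W1.I0
cycle 5: W2.I0
cycle 6: W2.I1
cycle 7: W2.I2
cycle 8: W3.I0
cycle 9: W3.I1
cycle 10: W3.I2
cycle 11: W0.I4
cycle 12: W1.I1
cycle 13: W1.I2
cycle 14: W1.I3
cycle 15: W2.I3
cycle 16: W3.I3
cycle 17: idle
cycle 18: idle
cycle 19: idle
cycle 20: idle
cycle 21: idle
cycle 22: W1.I4
cycle 23: W1.I5

Answer: 24 cycles, utilization 19/24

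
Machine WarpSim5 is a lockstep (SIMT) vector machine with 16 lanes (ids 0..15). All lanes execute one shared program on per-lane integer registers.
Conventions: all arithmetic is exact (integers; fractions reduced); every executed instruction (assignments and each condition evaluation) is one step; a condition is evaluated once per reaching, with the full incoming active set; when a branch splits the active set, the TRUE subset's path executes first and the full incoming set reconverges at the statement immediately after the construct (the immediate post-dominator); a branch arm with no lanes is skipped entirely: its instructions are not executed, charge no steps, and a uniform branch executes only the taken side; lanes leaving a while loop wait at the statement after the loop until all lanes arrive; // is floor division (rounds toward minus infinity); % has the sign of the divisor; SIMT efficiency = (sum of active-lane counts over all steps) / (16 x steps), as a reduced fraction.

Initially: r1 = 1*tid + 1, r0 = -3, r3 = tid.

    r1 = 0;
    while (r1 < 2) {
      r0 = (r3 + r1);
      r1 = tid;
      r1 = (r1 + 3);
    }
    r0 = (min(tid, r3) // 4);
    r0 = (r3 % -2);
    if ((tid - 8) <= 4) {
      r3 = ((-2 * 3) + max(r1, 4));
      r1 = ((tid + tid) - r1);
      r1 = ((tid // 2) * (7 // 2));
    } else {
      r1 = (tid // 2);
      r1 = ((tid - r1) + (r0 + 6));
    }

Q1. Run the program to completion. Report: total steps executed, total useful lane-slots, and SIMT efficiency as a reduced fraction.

Answer: 14 steps, 189 useful, 27/32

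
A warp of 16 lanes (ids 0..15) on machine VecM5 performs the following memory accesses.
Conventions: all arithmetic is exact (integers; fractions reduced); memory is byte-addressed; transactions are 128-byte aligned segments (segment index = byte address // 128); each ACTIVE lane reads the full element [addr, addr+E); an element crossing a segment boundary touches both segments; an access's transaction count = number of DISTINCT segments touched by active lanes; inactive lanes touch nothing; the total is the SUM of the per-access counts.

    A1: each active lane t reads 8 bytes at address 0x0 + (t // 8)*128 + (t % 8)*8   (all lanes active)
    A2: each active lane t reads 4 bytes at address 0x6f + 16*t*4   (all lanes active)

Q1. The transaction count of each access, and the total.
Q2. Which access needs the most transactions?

A1: 2 transactions
A2: 9 transactions

Answer: 2,9; total 11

Answer: A2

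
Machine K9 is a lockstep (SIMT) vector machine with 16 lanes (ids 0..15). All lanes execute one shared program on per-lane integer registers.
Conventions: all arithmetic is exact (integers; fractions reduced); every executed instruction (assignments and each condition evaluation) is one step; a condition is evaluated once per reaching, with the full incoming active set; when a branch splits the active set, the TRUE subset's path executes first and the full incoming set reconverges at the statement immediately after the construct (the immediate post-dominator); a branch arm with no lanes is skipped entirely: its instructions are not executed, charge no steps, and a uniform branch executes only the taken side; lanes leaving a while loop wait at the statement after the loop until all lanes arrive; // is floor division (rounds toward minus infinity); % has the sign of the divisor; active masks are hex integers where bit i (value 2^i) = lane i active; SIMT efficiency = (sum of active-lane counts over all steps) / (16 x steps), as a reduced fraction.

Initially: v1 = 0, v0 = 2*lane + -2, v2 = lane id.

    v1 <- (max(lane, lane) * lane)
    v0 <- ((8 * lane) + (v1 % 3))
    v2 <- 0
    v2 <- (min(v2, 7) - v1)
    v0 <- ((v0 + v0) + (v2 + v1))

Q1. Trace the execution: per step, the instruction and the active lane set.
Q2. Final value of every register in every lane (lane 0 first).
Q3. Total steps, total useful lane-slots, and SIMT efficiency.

step 0: v1 <- (max(lane, lane) * lane) 0xffff
step 1: v0 <- ((8 * lane) + (v1 % 3)) 0xffff
step 2: v2 <- 0                      0xffff
step 3: v2 <- (min(v2, 7) - v1)      0xffff
step 4: v0 <- ((v0 + v0) + (v2 + v1)) 0xffff

Answer: 5 steps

v1: 0,1,4,9,16,25,36,49,64,81,100,121,144,169,196,225
v0: 0,18,34,48,66,82,96,114,130,144,162,178,192,210,226,240
v2: 0,-1,-4,-9,-16,-25,-36,-49,-64,-81,-100,-121,-144,-169,-196,-225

steps = 5; useful = 80; efficiency = 80/80 = 1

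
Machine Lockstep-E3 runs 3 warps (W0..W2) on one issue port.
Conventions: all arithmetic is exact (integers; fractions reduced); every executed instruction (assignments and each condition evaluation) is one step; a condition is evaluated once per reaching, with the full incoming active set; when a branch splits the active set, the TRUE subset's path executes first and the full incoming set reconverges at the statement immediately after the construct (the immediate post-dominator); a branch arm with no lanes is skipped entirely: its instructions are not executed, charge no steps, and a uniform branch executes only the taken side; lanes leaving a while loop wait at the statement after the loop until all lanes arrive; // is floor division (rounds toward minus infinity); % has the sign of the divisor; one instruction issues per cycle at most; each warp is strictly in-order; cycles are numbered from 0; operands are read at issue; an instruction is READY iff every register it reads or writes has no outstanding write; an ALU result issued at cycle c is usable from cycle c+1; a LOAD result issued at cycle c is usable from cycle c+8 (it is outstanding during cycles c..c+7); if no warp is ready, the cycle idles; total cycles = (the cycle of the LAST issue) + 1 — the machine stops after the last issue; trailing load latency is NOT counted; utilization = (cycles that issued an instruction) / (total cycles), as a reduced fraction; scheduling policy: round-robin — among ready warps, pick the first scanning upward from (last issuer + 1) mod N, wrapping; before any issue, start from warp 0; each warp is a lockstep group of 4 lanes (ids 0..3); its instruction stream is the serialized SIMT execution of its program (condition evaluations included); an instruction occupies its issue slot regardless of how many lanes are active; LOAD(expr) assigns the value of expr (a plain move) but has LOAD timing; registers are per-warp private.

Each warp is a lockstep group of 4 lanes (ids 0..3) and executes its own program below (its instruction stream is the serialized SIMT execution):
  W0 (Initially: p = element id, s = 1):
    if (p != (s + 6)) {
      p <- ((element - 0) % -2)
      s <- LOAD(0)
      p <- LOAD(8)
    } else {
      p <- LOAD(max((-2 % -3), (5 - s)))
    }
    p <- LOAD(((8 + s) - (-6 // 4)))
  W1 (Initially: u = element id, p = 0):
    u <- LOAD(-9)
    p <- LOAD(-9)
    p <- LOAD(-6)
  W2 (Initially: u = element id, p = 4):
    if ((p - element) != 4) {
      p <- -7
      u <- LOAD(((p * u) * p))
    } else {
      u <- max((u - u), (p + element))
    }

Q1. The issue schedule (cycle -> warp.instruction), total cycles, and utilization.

cycle 0: W0.I0
cycle 1: W1.I0
cycle 2: W2.I0
cycle 3: W0.I1
cycle 4: W1.I1
cycle 5: W2.I1
cycle 6: W0.I2
cycle 7: W2.I2
cycle 8: W0.I3
cycle 9: idle
cycle 10: idle
cycle 11: idle
cycle 12: W1.I2
cycle 13: idle
cycle 14: idle
cycle 15: W2.I3
cycle 16: W0.I4

Answer: 17 cycles, utilization 12/17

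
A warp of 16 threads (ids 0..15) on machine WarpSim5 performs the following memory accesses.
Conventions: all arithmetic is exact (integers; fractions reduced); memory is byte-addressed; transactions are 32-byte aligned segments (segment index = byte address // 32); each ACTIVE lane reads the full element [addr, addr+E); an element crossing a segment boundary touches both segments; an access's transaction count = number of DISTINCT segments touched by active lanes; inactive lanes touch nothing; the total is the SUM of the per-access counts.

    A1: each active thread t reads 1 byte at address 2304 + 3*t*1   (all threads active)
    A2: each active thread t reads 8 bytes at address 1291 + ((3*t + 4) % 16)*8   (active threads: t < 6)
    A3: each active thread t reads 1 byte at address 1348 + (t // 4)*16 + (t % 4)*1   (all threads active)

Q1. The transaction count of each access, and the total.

A1: 2 transactions
A2: 4 transactions
A3: 2 transactions

Answer: 2,4,2; total 8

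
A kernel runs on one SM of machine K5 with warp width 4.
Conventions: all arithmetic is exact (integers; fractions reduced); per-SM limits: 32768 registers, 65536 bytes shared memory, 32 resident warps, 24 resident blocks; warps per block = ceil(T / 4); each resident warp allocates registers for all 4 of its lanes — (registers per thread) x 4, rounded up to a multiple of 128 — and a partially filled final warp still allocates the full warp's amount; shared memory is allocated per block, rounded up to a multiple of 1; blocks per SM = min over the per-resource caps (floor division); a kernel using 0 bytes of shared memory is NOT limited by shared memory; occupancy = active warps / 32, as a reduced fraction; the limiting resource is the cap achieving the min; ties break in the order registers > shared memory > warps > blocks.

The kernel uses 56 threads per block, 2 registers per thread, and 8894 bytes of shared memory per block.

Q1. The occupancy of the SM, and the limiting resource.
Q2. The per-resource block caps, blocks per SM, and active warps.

Answer: occupancy 7/8, limited by warps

registers: 18 blocks
shared memory: 7 blocks
warps: 2 blocks
blocks: 24 blocks

Answer: 2 blocks, 28 active warps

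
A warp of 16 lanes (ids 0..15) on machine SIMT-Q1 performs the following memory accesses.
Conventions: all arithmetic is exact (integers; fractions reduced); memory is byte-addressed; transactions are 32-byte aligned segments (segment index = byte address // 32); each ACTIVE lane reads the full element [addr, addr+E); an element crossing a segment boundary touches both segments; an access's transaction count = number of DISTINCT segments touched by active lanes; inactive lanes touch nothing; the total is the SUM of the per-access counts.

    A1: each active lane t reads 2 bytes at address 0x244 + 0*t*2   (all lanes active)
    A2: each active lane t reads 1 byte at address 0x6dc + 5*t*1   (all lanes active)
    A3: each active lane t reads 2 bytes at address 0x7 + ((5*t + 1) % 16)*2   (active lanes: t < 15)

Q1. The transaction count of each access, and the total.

A1: 1 transaction
A2: 4 transactions
A3: 2 transactions

Answer: 1,4,2; total 7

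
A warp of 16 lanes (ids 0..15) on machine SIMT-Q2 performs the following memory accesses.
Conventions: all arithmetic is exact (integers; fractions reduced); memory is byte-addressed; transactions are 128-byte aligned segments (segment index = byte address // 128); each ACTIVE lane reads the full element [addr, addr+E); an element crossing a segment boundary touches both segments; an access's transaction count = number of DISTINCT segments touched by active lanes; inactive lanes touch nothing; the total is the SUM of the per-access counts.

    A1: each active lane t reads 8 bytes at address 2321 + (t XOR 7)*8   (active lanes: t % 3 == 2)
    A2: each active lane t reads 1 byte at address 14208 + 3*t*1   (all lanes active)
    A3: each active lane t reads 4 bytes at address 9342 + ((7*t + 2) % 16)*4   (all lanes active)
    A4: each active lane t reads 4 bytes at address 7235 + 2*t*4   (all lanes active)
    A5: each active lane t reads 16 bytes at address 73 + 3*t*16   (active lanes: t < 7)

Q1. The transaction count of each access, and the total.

A1: 2 transactions
A2: 1 transaction
A3: 2 transactions
A4: 2 transactions
A5: 3 transactions

Answer: 2,1,2,2,3; total 10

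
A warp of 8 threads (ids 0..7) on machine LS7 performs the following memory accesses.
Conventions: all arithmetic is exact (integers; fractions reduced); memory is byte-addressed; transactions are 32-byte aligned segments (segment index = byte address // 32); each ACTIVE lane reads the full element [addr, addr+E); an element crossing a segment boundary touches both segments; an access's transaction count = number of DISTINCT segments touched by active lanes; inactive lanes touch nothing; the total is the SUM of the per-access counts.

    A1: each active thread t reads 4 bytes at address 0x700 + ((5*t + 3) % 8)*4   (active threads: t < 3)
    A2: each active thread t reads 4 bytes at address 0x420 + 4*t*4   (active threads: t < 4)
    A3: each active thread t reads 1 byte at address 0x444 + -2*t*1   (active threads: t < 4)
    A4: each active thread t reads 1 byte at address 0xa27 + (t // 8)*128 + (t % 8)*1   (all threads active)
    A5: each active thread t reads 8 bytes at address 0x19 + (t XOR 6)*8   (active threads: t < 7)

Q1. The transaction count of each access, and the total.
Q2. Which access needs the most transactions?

A1: 1 transaction
A2: 2 transactions
A3: 2 transactions
A4: 1 transaction
A5: 3 transactions

Answer: 1,2,2,1,3; total 9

Answer: A5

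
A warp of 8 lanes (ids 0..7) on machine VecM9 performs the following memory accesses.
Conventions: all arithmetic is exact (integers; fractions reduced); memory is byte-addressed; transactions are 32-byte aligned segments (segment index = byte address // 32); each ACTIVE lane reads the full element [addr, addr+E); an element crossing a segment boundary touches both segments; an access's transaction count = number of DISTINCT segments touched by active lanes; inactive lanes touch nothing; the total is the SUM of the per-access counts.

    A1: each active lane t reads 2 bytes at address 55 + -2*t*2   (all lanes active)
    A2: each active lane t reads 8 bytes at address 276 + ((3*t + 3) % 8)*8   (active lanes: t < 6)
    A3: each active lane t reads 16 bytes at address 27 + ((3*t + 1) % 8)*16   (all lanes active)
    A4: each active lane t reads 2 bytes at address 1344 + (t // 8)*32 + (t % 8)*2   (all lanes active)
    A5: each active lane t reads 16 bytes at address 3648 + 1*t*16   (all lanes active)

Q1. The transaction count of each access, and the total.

A1: 2 transactions
A2: 3 transactions
A3: 5 transactions
A4: 1 transaction
A5: 4 transactions

Answer: 2,3,5,1,4; total 15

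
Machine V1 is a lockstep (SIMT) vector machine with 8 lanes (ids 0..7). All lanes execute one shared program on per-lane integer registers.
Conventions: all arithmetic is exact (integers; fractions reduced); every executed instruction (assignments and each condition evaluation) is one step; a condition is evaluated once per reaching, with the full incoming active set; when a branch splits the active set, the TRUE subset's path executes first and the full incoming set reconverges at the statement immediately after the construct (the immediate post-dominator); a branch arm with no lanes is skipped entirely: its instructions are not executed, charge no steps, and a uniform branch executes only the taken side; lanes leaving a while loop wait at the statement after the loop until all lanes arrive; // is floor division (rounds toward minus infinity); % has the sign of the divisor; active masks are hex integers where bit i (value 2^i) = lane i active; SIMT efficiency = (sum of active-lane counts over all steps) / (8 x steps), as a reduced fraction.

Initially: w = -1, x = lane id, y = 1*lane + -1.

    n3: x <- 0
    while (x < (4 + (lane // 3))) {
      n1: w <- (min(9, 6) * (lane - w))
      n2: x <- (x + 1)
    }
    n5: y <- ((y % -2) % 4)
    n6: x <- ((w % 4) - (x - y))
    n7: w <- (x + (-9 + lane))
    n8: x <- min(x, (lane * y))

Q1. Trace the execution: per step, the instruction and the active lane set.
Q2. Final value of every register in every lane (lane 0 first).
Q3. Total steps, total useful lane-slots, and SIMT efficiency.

step 0: x <- 0                       0xff
step 1: eval (x < (4 + (lane // 3))) 0xff
step 2: w <- (min(9, 6) * (lane - w)) 0xff
step 3: x <- (x + 1)                 0xff
step 4: eval (x < (4 + (lane // 3))) 0xff
step 5: w <- (min(9, 6) * (lane - w)) 0xff
step 6: x <- (x + 1)                 0xff
step 7: eval (x < (4 + (lane // 3))) 0xff
step 8: w <- (min(9, 6) * (lane - w)) 0xff
step 9: x <- (x + 1)                 0xff
step 10: eval (x < (4 + (lane // 3))) 0xff
step 11: w <- (min(9, 6) * (lane - w)) 0xff
step 12: x <- (x + 1)                 0xff
step 13: eval (x < (4 + (lane // 3))) 0xff
step 14: w <- (min(9, 6) * (lane - w)) 0xf8
step 15: x <- (x + 1)                 0xf8
step 16: eval (x < (4 + (lane // 3))) 0xf8
step 17: w <- (min(9, 6) * (lane - w)) 0xc0
step 18: x <- (x + 1)                 0xc0
step 19: eval (x < (4 + (lane // 3))) 0xc0
step 20: y <- ((y % -2) % 4)          0xff
step 21: x <- ((w % 4) - (x - y))     0xff
step 22: w <- (x + (-9 + lane))       0xff
step 23: x <- min(x, (lane * y))      0xff

Answer: 24 steps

w: -10,-10,-8,-9,-7,-7,-6,-6
x: -1,-2,-1,-3,-2,-3,-3,-4
y: 3,0,3,0,3,0,3,0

steps = 24; useful = 165; efficiency = 165/192 = 55/64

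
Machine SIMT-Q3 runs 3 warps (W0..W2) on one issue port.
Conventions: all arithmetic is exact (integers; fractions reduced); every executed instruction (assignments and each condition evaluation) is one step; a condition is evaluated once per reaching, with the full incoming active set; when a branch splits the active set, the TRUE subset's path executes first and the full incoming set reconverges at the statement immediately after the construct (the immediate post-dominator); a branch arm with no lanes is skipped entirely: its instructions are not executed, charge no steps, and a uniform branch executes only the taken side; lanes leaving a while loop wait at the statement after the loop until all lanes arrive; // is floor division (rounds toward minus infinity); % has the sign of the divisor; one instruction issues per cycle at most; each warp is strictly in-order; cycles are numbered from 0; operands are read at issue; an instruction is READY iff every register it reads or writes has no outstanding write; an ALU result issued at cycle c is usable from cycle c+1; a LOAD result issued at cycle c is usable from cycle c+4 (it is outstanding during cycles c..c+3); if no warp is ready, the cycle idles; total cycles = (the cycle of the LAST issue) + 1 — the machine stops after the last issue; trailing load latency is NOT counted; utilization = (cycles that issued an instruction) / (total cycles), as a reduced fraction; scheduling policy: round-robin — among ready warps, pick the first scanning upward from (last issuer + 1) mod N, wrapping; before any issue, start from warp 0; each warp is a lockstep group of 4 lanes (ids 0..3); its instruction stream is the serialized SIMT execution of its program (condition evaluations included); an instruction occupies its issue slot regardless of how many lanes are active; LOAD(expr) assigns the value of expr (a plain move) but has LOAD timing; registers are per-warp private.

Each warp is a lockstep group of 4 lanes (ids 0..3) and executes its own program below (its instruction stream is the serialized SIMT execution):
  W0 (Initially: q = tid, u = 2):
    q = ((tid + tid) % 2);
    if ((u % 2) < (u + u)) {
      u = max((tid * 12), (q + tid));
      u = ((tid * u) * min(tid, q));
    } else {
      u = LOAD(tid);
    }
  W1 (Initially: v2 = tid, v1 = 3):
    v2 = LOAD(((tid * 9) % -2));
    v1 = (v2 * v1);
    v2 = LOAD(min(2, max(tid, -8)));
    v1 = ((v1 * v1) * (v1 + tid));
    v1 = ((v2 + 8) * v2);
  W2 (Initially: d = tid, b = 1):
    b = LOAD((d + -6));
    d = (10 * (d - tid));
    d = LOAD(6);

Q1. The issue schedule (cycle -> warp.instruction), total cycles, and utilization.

cycle 0: W0.I0
cycle 1: W1.I0
cycle 2: W2.I0
cycle 3: W0.I1
cycle 4: W2.I1
cycle 5: W0.I2
cycle 6: W1.I1
cycle 7: W2.I2
cycle 8: W0.I3
cycle 9: W1.I2
cycle 10: W1.I3
cycle 11: idle
cycle 12: idle
cycle 13: W1.I4

Answer: 14 cycles, utilization 6/7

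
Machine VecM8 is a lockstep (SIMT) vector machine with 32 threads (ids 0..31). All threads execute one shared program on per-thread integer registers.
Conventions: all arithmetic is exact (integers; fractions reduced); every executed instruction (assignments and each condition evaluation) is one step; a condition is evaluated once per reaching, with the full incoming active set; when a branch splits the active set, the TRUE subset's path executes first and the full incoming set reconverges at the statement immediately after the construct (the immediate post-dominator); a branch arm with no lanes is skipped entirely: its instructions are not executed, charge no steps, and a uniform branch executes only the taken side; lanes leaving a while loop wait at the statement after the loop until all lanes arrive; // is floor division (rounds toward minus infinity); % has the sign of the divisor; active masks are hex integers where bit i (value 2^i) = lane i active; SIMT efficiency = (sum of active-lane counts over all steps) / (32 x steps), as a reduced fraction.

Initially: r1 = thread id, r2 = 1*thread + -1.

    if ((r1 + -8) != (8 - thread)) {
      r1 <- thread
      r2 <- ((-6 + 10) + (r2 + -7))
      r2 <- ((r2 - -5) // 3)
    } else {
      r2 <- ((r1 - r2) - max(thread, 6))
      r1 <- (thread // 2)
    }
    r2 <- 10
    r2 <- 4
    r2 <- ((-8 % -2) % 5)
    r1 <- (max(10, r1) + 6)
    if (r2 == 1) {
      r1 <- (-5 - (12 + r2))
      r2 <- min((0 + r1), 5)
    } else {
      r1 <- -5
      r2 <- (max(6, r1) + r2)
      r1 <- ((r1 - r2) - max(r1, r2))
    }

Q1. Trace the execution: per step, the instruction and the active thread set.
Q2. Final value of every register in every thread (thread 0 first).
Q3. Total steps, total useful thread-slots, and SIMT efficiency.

step 0: eval ((r1 + -8) != (8 - thread)) 0xffffffff
step 1: r1 <- thread                 0xfffffeff
step 2: r2 <- ((-6 + 10) + (r2 + -7)) 0xfffffeff
step 3: r2 <- ((r2 - -5) // 3)       0xfffffeff
step 4: r2 <- ((r1 - r2) - max(thread, 6)) 0x00000100
step 5: r1 <- (thread // 2)          0x00000100
step 6: r2 <- 10                     0xffffffff
step 7: r2 <- 4                      0xffffffff
step 8: r2 <- ((-8 % -2) % 5)        0xffffffff
step 9: r1 <- (max(10, r1) + 6)      0xffffffff
step 10: eval (r2 == 1)               0xffffffff
step 11: r1 <- -5                     0xffffffff
step 12: r2 <- (max(6, r1) + r2)      0xffffffff
step 13: r1 <- ((r1 - r2) - max(r1, r2)) 0xffffffff

Answer: 14 steps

r1: -17,-17,-17,-17,-17,-17,-17,-17,-17,-17,-17,-17,-17,-17,-17,-17,-17,-17,-17,-17,-17,-17,-17,-17,-17,-17,-17,-17,-17,-17,-17,-17
r2: 6,6,6,6,6,6,6,6,6,6,6,6,6,6,6,6,6,6,6,6,6,6,6,6,6,6,6,6,6,6,6,6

steps = 14; useful = 383; efficiency = 383/448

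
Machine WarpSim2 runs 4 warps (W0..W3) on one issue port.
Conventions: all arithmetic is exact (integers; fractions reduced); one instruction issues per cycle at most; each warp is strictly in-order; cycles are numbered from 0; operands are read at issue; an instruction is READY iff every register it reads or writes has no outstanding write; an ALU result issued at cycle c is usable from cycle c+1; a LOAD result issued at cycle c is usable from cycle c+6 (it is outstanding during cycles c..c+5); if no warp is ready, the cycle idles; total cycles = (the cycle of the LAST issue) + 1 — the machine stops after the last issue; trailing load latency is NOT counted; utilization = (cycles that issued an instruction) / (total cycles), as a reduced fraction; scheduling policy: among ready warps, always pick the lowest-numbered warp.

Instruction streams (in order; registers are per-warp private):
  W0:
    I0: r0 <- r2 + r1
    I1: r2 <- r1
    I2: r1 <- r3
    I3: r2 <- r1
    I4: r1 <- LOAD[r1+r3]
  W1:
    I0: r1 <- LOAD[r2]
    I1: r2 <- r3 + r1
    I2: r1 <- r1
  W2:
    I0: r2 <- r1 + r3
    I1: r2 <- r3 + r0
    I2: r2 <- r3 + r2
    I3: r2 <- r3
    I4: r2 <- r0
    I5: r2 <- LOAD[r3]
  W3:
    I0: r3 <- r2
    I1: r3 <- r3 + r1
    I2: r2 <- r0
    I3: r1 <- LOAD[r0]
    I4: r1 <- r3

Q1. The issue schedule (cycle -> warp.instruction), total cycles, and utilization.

cycle 0: W0.I0
cycle 1: W0.I1
cycle 2: W0.I2
cycle 3: W0.I3
cycle 4: W0.I4
cycle 5: W1.I0
cycle 6: W2.I0
cycle 7: W2.I1
cycle 8: W2.I2
cycle 9: W2.I3
cycle 10: W2.I4
cycle 11: W1.I1
cycle 12: W1.I2
cycle 13: W2.I5
cycle 14: W3.I0
cycle 15: W3.I1
cycle 16: W3.I2
cycle 17: W3.I3
cycle 18: idle
cycle 19: idle
cycle 20: idle
cycle 21: idle
cycle 22: idle
cycle 23: W3.I4

Answer: 24 cycles, utilization 19/24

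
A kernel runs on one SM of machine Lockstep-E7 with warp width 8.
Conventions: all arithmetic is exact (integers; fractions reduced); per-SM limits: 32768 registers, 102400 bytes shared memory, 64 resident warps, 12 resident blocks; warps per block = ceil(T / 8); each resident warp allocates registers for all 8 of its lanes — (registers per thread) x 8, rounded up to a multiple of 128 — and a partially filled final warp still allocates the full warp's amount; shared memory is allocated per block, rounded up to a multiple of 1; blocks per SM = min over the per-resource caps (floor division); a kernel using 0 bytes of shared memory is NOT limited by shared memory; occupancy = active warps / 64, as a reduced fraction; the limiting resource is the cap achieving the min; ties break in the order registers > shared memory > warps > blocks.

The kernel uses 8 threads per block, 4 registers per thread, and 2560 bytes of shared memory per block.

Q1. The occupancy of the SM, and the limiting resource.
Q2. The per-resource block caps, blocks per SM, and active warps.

Answer: occupancy 3/16, limited by blocks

registers: 256 blocks
shared memory: 40 blocks
warps: 64 blocks
blocks: 12 blocks

Answer: 12 blocks, 12 active warps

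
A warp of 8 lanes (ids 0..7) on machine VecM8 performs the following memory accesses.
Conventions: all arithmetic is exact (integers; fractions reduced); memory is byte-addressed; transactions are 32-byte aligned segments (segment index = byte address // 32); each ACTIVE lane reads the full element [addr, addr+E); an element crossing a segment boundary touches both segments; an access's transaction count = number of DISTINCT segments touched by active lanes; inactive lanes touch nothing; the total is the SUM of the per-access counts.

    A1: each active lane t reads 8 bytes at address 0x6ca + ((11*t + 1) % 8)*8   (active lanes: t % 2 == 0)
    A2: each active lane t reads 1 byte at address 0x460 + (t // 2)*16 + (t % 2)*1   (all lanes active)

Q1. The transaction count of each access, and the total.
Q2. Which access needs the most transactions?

A1: 3 transactions
A2: 2 transactions

Answer: 3,2; total 5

Answer: A1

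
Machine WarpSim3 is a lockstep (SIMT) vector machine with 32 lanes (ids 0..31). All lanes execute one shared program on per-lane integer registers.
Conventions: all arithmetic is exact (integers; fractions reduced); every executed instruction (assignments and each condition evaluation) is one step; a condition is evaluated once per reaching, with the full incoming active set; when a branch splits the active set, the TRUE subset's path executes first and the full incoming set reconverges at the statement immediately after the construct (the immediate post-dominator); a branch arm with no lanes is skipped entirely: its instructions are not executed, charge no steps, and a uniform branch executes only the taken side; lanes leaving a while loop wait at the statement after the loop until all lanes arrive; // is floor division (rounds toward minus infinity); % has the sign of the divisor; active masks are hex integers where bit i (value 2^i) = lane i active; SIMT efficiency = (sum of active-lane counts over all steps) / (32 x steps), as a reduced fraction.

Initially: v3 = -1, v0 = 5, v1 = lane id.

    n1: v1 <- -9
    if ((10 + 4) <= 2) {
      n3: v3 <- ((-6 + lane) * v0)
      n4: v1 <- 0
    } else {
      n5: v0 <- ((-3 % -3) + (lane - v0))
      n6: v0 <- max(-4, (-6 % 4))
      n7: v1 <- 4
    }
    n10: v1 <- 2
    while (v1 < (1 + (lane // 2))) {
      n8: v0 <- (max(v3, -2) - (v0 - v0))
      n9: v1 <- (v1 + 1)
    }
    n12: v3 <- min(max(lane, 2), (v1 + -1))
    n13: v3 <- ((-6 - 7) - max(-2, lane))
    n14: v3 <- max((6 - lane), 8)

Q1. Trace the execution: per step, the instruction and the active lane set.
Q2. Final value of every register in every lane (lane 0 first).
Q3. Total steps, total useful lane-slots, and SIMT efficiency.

step 0: v1 <- -9                     0xffffffff
step 1: eval ((10 + 4) <= 2)         0xffffffff
step 2: v0 <- ((-3 % -3) + (lane - v0)) 0xffffffff
step 3: v0 <- max(-4, (-6 % 4))      0xffffffff
step 4: v1 <- 4                      0xffffffff
step 5: v1 <- 2                      0xffffffff
step 6: eval (v1 < (1 + (lane // 2))) 0xffffffff
step 7: v0 <- (max(v3, -2) - (v0 - v0)) 0xfffffff0
step 8: v1 <- (v1 + 1)               0xfffffff0
step 9: eval (v1 < (1 + (lane // 2))) 0xfffffff0
step 10: v0 <- (max(v3, -2) - (v0 - v0)) 0xffffffc0
step 11: v1 <- (v1 + 1)               0xffffffc0
step 12: eval (v1 < (1 + (lane // 2))) 0xffffffc0
step 13: v0 <- (max(v3, -2) - (v0 - v0)) 0xffffff00
step 14: v1 <- (v1 + 1)               0xffffff00
step 15: eval (v1 < (1 + (lane // 2))) 0xffffff00
step 16: v0 <- (max(v3, -2) - (v0 - v0)) 0xfffffc00
step 17: v1 <- (v1 + 1)               0xfffffc00
step 18: eval (v1 < (1 + (lane // 2))) 0xfffffc00
step 19: v0 <- (max(v3, -2) - (v0 - v0)) 0xfffff000
step 20: v1 <- (v1 + 1)               0xfffff000
step 21: eval (v1 < (1 + (lane // 2))) 0xfffff000
step 22: v0 <- (max(v3, -2) - (v0 - v0)) 0xffffc000
step 23: v1 <- (v1 + 1)               0xffffc000
step 24: eval (v1 < (1 + (lane // 2))) 0xffffc000
step 25: v0 <- (max(v3, -2) - (v0 - v0)) 0xffff0000
step 26: v1 <- (v1 + 1)               0xffff0000
step 27: eval (v1 < (1 + (lane // 2))) 0xffff0000
step 28: v0 <- (max(v3, -2) - (v0 - v0)) 0xfffc0000
step 29: v1 <- (v1 + 1)               0xfffc0000
step 30: eval (v1 < (1 + (lane // 2))) 0xfffc0000
step 31: v0 <- (max(v3, -2) - (v0 - v0)) 0xfff00000
step 32: v1 <- (v1 + 1)               0xfff00000
step 33: eval (v1 < (1 + (lane // 2))) 0xfff00000
step 34: v0 <- (max(v3, -2) - (v0 - v0)) 0xffc00000
step 35: v1 <- (v1 + 1)               0xffc00000
step 36: eval (v1 < (1 + (lane // 2))) 0xffc00000
step 37: v0 <- (max(v3, -2) - (v0 - v0)) 0xff000000
step 38: v1 <- (v1 + 1)               0xff000000
step 39: eval (v1 < (1 + (lane // 2))) 0xff000000
step 40: v0 <- (max(v3, -2) - (v0 - v0)) 0xfc000000
step 41: v1 <- (v1 + 1)               0xfc000000
step 42: eval (v1 < (1 + (lane // 2))) 0xfc000000
step 43: v0 <- (max(v3, -2) - (v0 - v0)) 0xf0000000
step 44: v1 <- (v1 + 1)               0xf0000000
step 45: eval (v1 < (1 + (lane // 2))) 0xf0000000
step 46: v0 <- (max(v3, -2) - (v0 - v0)) 0xc0000000
step 47: v1 <- (v1 + 1)               0xc0000000
step 48: eval (v1 < (1 + (lane // 2))) 0xc0000000
step 49: v3 <- min(max(lane, 2), (v1 + -1)) 0xffffffff
step 50: v3 <- ((-6 - 7) - max(-2, lane)) 0xffffffff
step 51: v3 <- max((6 - lane), 8)     0xffffffff

Answer: 52 steps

v3: 8,8,8,8,8,8,8,8,8,8,8,8,8,8,8,8,8,8,8,8,8,8,8,8,8,8,8,8,8,8,8,8
v0: 2,2,2,2,-1,-1,-1,-1,-1,-1,-1,-1,-1,-1,-1,-1,-1,-1,-1,-1,-1,-1,-1,-1,-1,-1,-1,-1,-1,-1,-1,-1
v1: 2,2,2,2,3,3,4,4,5,5,6,6,7,7,8,8,9,9,10,10,11,11,12,12,13,13,14,14,15,15,16,16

steps = 52; useful = 950; efficiency = 950/1664 = 475/832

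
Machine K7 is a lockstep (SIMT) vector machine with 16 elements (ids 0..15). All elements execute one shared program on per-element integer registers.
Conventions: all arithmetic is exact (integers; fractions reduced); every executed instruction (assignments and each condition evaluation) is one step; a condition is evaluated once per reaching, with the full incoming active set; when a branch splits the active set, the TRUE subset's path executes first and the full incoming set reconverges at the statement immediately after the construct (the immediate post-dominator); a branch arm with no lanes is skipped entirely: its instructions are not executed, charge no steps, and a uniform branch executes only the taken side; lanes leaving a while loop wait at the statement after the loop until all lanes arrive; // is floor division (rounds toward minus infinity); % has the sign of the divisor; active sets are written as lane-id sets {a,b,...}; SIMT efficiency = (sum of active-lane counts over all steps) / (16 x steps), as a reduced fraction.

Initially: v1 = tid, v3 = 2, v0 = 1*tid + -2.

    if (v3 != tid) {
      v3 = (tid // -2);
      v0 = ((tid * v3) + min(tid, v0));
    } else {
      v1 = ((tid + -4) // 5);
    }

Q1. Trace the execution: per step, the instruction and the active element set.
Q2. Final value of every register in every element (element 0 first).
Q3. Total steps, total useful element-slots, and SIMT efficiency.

step 0: eval (v3 != tid)             {0,1,2,3,4,5,6,7,8,9,10,11,12,13,14,15}
step 1: v3 <- (tid // -2)            {0,1,3,4,5,6,7,8,9,10,11,12,13,14,15}
step 2: v0 <- ((tid * v3) + min(tid, v0)) {0,1,3,4,5,6,7,8,9,10,11,12,13,14,15}
step 3: v1 <- ((tid + -4) // 5)      {2}

Answer: 4 steps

v1: 0,1,-1,3,4,5,6,7,8,9,10,11,12,13,14,15
v3: 0,-1,2,-2,-2,-3,-3,-4,-4,-5,-5,-6,-6,-7,-7,-8
v0: -2,-2,0,-5,-6,-12,-14,-23,-26,-38,-42,-57,-62,-80,-86,-107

steps = 4; useful = 47; efficiency = 47/64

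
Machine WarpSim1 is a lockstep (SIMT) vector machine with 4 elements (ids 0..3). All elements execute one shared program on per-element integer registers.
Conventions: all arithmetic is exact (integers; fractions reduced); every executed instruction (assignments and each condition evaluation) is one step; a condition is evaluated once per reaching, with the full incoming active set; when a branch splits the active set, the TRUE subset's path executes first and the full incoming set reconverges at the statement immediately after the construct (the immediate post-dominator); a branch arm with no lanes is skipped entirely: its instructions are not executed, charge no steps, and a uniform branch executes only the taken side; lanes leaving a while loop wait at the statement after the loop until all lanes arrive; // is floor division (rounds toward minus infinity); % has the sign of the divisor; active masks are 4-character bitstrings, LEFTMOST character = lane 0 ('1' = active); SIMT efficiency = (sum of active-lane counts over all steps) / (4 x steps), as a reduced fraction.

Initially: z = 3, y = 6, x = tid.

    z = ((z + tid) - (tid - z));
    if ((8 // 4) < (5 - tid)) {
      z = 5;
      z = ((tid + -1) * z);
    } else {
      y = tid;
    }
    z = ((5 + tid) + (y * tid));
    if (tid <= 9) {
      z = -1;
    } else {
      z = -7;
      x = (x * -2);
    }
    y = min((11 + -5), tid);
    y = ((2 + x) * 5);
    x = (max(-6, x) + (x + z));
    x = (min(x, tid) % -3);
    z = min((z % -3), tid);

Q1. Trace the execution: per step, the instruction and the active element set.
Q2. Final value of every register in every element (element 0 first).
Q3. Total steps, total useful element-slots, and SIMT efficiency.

step 0: z <- ((z + tid) - (tid - z)) 1111
step 1: eval ((8 // 4) < (5 - tid))  1111
step 2: z <- 5                       1110
step 3: z <- ((tid + -1) * z)        1110
step 4: y <- tid                     0001
step 5: z <- ((5 + tid) + (y * tid)) 1111
step 6: eval (tid <= 9)              1111
step 7: z <- -1                      1111
step 8: y <- min((11 + -5), tid)     1111
step 9: y <- ((2 + x) * 5)           1111
step 10: x <- (max(-6, x) + (x + z))  1111
step 11: x <- (min(x, tid) % -3)      1111
step 12: z <- min((z % -3), tid)      1111

Answer: 13 steps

z: -1,-1,-1,-1
y: 10,15,20,25
x: -1,-2,-1,0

steps = 13; useful = 47; efficiency = 47/52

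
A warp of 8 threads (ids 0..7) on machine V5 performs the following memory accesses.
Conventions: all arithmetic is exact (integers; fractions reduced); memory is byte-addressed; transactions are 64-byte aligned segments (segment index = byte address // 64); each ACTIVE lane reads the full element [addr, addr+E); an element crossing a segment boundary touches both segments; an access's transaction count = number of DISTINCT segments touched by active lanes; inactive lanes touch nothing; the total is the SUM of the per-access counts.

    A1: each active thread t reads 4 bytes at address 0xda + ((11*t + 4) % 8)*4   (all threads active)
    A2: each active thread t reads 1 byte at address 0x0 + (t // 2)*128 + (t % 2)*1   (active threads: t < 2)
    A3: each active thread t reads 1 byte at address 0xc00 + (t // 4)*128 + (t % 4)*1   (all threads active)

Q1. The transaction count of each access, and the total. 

A1: 1 transaction
A2: 1 transaction
A3: 2 transactions

Answer: 1,1,2; total 4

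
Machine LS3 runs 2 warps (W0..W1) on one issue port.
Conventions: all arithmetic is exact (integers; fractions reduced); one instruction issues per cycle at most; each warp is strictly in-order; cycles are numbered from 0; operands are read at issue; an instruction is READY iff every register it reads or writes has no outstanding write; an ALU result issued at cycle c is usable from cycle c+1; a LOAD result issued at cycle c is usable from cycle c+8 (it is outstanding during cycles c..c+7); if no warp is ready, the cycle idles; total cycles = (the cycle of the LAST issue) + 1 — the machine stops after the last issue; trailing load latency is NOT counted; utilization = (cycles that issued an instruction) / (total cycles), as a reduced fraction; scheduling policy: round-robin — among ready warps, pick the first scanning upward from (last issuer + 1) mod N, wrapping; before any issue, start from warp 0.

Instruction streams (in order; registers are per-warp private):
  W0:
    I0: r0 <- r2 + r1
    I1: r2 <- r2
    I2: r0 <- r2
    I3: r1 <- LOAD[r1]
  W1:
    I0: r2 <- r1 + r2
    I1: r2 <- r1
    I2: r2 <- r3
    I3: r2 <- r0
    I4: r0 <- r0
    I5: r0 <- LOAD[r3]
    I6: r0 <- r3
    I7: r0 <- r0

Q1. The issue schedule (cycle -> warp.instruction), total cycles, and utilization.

cycle 0: W0.I0
cycle 1: W1.I0
cycle 2: W0.I1
cycle 3: W1.I1
cycle 4: W0.I2
cycle 5: W1.I2
cycle 6: W0.I3
cycle 7: W1.I3
cycle 8: W1.I4
cycle 9: W1.I5
cycle 10: idle
cycle 11: idle
cycle 12: idle
cycle 13: idle
cycle 14: idle
cycle 15: idle
cycle 16: idle
cycle 17: W1.I6
cycle 18: W1.I7

Answer: 19 cycles, utilization 12/19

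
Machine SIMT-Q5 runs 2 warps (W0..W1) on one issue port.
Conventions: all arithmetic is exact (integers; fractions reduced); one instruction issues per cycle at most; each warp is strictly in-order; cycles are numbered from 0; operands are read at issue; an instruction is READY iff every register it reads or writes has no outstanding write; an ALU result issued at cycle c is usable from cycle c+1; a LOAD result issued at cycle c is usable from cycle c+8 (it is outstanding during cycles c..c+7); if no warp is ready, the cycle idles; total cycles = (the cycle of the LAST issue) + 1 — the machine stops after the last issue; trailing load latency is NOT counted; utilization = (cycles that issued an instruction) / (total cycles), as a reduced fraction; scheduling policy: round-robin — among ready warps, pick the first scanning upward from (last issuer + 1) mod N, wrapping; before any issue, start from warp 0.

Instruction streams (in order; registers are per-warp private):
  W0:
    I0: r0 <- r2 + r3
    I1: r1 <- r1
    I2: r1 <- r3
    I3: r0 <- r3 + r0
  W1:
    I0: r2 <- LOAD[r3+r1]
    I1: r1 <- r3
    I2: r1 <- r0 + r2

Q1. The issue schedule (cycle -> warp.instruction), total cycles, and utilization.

cycle 0: W0.I0
cycle 1: W1.I0
cycle 2: W0.I1
cycle 3: W1.I1
cycle 4: W0.I2
cycle 5: W0.I3
cycle 6: idle
cycle 7: idle
cycle 8: idle
cycle 9: W1.I2

Answer: 10 cycles, utilization 7/10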